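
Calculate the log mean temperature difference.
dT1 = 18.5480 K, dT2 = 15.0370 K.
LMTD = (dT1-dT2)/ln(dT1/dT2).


dT1/dT2 = 1.2335
ln(dT1/dT2) = 0.2098
LMTD = 3.5110 / 0.2098 = 16.7311 K

16.7311 K


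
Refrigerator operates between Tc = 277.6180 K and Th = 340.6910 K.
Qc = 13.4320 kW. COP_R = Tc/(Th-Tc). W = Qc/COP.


COP = 277.6180 / 63.0730 = 4.4015
W = 13.4320 / 4.4015 = 3.0517 kW

COP = 4.4015, W = 3.0517 kW


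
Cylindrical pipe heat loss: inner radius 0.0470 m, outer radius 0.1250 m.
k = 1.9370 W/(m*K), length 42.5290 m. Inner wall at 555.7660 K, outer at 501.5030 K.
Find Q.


dT = 54.2630 K
ln(ro/ri) = 0.9782
Q = 2*pi*1.9370*42.5290*54.2630 / 0.9782 = 28713.4804 W

28713.4804 W


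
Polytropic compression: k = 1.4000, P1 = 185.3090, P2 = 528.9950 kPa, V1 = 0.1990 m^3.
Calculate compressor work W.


(k-1)/k = 0.2857
(P2/P1)^exp = 1.3495
W = 3.5000 * 185.3090 * 0.1990 * (1.3495 - 1) = 45.1034 kJ

45.1034 kJ


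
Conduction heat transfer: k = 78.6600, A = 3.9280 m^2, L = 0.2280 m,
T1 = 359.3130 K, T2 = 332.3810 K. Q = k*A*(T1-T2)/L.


dT = 26.9320 K
Q = 78.6600 * 3.9280 * 26.9320 / 0.2280 = 36497.1691 W

36497.1691 W


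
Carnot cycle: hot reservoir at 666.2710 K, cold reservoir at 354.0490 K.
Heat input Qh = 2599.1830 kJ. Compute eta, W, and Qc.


eta = 1 - 354.0490/666.2710 = 0.4686
W = 0.4686 * 2599.1830 = 1218.0061 kJ
Qc = 2599.1830 - 1218.0061 = 1381.1769 kJ

eta = 46.8611%, W = 1218.0061 kJ, Qc = 1381.1769 kJ


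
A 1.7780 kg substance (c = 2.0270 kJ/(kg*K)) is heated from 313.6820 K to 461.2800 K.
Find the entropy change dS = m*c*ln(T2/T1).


T2/T1 = 1.4705
ln(T2/T1) = 0.3856
dS = 1.7780 * 2.0270 * 0.3856 = 1.3898 kJ/K

1.3898 kJ/K


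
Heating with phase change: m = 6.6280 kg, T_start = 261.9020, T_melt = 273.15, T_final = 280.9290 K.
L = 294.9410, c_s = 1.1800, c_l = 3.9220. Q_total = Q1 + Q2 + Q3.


Q1 (sensible, solid) = 6.6280 * 1.1800 * 11.2480 = 87.9711 kJ
Q2 (latent) = 6.6280 * 294.9410 = 1954.8689 kJ
Q3 (sensible, liquid) = 6.6280 * 3.9220 * 7.7790 = 202.2152 kJ
Q_total = 2245.0552 kJ

2245.0552 kJ


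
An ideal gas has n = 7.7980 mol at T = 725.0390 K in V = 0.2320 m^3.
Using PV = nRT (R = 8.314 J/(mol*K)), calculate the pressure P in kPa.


P = nRT/V = 7.7980 * 8.314 * 725.0390 / 0.2320
= 47006.1432 / 0.2320 = 202612.6861 Pa = 202.6127 kPa

202.6127 kPa


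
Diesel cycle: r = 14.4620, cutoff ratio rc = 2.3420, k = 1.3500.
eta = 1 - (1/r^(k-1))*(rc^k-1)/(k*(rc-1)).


r^(k-1) = 2.5473
rc^k = 3.1546
eta = 0.5331 = 53.3128%

53.3128%


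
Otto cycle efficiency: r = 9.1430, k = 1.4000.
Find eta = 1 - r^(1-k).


r^(k-1) = 2.4235
eta = 1 - 1/2.4235 = 0.5874 = 58.7366%

58.7366%


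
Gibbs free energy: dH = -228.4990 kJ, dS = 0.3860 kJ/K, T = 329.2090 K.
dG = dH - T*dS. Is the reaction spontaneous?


T*dS = 329.2090 * 0.3860 = 127.0747 kJ
dG = -228.4990 - 127.0747 = -355.5737 kJ (spontaneous)

dG = -355.5737 kJ, spontaneous


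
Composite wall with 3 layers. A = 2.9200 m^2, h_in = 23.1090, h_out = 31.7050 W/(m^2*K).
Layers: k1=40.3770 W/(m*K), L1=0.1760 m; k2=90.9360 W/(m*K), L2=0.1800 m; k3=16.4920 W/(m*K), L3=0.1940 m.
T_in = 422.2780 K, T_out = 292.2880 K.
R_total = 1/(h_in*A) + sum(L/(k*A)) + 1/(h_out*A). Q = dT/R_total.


R_conv_in = 1/(23.1090*2.9200) = 0.0148
R_1 = 0.1760/(40.3770*2.9200) = 0.0015
R_2 = 0.1800/(90.9360*2.9200) = 0.0007
R_3 = 0.1940/(16.4920*2.9200) = 0.0040
R_conv_out = 1/(31.7050*2.9200) = 0.0108
R_total = 0.0318 K/W
Q = 129.9900 / 0.0318 = 4085.1155 W

R_total = 0.0318 K/W, Q = 4085.1155 W


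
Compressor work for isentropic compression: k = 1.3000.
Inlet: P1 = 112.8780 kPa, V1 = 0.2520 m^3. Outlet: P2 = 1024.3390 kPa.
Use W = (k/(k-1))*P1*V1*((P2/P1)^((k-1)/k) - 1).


(k-1)/k = 0.2308
(P2/P1)^exp = 1.6636
W = 4.3333 * 112.8780 * 0.2520 * (1.6636 - 1) = 81.7924 kJ

81.7924 kJ


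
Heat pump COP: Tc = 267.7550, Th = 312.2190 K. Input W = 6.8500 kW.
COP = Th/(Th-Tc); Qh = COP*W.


COP = 312.2190 / 44.4640 = 7.0218
Qh = 7.0218 * 6.8500 = 48.0996 kW

COP = 7.0218, Qh = 48.0996 kW


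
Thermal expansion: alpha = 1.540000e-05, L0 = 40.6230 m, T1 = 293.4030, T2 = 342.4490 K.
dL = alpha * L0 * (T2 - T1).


dT = 49.0460 K
dL = 1.540000e-05 * 40.6230 * 49.0460 = 0.030683 m
L_final = 40.653683 m

dL = 0.030683 m


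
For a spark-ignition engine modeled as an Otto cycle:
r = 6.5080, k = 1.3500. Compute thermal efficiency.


r^(k-1) = 1.9262
eta = 1 - 1/1.9262 = 0.4808 = 48.0849%

48.0849%


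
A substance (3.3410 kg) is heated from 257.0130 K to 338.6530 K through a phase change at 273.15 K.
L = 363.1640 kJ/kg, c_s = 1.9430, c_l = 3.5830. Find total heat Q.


Q1 (sensible, solid) = 3.3410 * 1.9430 * 16.1370 = 104.7544 kJ
Q2 (latent) = 3.3410 * 363.1640 = 1213.3309 kJ
Q3 (sensible, liquid) = 3.3410 * 3.5830 * 65.5030 = 784.1235 kJ
Q_total = 2102.2088 kJ

2102.2088 kJ


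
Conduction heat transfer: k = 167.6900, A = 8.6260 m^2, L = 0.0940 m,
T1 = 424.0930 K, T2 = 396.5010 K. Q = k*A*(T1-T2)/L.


dT = 27.5920 K
Q = 167.6900 * 8.6260 * 27.5920 / 0.0940 = 424592.1361 W

424592.1361 W


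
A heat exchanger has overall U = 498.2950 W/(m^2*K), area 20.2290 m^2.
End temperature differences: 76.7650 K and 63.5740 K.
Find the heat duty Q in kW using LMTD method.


LMTD = 69.9624 K
Q = 498.2950 * 20.2290 * 69.9624 = 705221.3123 W = 705.2213 kW

705.2213 kW


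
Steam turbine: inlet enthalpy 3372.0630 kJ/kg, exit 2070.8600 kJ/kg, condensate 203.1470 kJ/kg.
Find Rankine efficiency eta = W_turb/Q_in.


W = 1301.2030 kJ/kg
Q_in = 3168.9160 kJ/kg
eta = 0.4106 = 41.0615%

eta = 41.0615%


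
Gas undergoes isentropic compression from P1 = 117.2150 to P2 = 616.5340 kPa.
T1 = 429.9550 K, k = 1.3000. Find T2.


(k-1)/k = 0.2308
(P2/P1)^exp = 1.4668
T2 = 429.9550 * 1.4668 = 630.6691 K

630.6691 K


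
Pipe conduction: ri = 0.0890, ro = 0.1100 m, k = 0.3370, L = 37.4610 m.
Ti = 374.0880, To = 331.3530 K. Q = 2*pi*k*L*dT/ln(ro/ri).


dT = 42.7350 K
ln(ro/ri) = 0.2118
Q = 2*pi*0.3370*37.4610*42.7350 / 0.2118 = 16001.3522 W

16001.3522 W


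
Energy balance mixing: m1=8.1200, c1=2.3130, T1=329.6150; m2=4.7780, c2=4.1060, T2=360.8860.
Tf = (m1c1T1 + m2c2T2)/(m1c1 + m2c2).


num = 13270.7143
den = 38.4000
Tf = 345.5913 K

345.5913 K


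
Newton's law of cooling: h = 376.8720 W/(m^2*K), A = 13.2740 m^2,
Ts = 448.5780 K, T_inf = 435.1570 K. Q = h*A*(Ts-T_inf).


dT = 13.4210 K
Q = 376.8720 * 13.2740 * 13.4210 = 67139.8802 W

67139.8802 W


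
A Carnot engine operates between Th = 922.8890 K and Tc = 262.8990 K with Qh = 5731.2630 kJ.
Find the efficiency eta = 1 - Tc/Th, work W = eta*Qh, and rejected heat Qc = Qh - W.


eta = 1 - 262.8990/922.8890 = 0.7151
W = 0.7151 * 5731.2630 = 4098.6254 kJ
Qc = 5731.2630 - 4098.6254 = 1632.6376 kJ

eta = 71.5135%, W = 4098.6254 kJ, Qc = 1632.6376 kJ


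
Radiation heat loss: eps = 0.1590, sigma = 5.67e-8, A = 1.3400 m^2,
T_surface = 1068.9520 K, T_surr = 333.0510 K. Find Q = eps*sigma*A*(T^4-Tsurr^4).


T^4 = 1.3057e+12
Tsurr^4 = 1.2304e+10
Q = 0.1590 * 5.67e-8 * 1.3400 * 1.2934e+12 = 15624.4896 W

15624.4896 W


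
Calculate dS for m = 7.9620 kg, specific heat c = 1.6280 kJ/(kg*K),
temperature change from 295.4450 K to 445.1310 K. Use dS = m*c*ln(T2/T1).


T2/T1 = 1.5066
ln(T2/T1) = 0.4099
dS = 7.9620 * 1.6280 * 0.4099 = 5.3130 kJ/K

5.3130 kJ/K


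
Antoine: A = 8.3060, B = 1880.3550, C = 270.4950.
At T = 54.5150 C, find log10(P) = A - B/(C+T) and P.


C+T = 325.0100
B/(C+T) = 5.7855
log10(P) = 8.3060 - 5.7855 = 2.5205
P = 10^2.5205 = 331.4899 mmHg

331.4899 mmHg


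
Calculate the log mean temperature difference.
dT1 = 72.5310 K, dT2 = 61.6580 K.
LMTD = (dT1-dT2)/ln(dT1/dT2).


dT1/dT2 = 1.1763
ln(dT1/dT2) = 0.1624
LMTD = 10.8730 / 0.1624 = 66.9474 K

66.9474 K


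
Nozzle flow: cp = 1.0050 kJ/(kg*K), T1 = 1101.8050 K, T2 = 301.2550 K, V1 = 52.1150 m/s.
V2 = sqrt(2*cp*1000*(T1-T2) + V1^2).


dT = 800.5500 K
2*cp*1000*dT = 1609105.5000
V1^2 = 2715.9732
V2 = sqrt(1611821.4732) = 1269.5753 m/s

1269.5753 m/s


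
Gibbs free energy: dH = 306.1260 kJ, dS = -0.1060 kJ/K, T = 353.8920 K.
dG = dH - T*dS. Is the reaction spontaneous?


T*dS = 353.8920 * -0.1060 = -37.5126 kJ
dG = 306.1260 + 37.5126 = 343.6386 kJ (non-spontaneous)

dG = 343.6386 kJ, non-spontaneous


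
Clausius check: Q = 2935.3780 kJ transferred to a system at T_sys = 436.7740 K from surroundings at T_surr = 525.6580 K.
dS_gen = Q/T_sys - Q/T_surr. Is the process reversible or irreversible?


dS_sys = 2935.3780/436.7740 = 6.7206 kJ/K
dS_surr = -2935.3780/525.6580 = -5.5842 kJ/K
dS_gen = 6.7206 - 5.5842 = 1.1364 kJ/K (irreversible)

dS_gen = 1.1364 kJ/K, irreversible


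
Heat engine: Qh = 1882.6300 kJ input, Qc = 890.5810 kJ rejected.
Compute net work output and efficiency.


W = 1882.6300 - 890.5810 = 992.0490 kJ
eta = 992.0490 / 1882.6300 = 0.5269 = 52.6948%

W = 992.0490 kJ, eta = 52.6948%


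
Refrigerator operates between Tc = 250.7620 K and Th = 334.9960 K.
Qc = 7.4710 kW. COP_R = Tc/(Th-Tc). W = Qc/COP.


COP = 250.7620 / 84.2340 = 2.9770
W = 7.4710 / 2.9770 = 2.5096 kW

COP = 2.9770, W = 2.5096 kW


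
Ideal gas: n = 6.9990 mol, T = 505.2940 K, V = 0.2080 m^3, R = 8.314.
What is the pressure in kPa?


P = nRT/V = 6.9990 * 8.314 * 505.2940 / 0.2080
= 29402.8992 / 0.2080 = 141360.0923 Pa = 141.3601 kPa

141.3601 kPa


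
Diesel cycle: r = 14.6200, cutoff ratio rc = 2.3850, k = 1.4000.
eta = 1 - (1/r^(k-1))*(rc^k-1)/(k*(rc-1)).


r^(k-1) = 2.9240
rc^k = 3.3766
eta = 0.5808 = 58.0816%

58.0816%


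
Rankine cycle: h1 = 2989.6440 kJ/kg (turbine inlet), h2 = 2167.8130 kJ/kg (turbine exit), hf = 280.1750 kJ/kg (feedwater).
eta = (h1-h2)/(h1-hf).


W = 821.8310 kJ/kg
Q_in = 2709.4690 kJ/kg
eta = 0.3033 = 30.3318%

eta = 30.3318%


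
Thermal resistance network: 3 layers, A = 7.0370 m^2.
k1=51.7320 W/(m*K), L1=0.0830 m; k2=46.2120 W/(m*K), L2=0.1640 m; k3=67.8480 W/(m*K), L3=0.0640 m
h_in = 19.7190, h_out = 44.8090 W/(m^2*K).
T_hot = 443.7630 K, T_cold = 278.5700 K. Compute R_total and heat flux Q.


R_conv_in = 1/(19.7190*7.0370) = 0.0072
R_1 = 0.0830/(51.7320*7.0370) = 0.0002
R_2 = 0.1640/(46.2120*7.0370) = 0.0005
R_3 = 0.0640/(67.8480*7.0370) = 0.0001
R_conv_out = 1/(44.8090*7.0370) = 0.0032
R_total = 0.0112 K/W
Q = 165.1930 / 0.0112 = 14691.2869 W

R_total = 0.0112 K/W, Q = 14691.2869 W


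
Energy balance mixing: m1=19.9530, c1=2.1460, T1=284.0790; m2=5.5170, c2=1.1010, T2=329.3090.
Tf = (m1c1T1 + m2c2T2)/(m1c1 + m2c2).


num = 14164.3122
den = 48.8934
Tf = 289.6981 K

289.6981 K


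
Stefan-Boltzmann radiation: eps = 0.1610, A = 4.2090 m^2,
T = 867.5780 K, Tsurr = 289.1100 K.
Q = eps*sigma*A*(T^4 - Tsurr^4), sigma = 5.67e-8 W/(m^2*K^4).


T^4 = 5.6654e+11
Tsurr^4 = 6.9864e+09
Q = 0.1610 * 5.67e-8 * 4.2090 * 5.5956e+11 = 21499.7374 W

21499.7374 W


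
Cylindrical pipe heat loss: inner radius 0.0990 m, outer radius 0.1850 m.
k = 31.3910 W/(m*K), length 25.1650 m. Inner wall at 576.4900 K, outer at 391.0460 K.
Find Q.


dT = 185.4440 K
ln(ro/ri) = 0.6252
Q = 2*pi*31.3910*25.1650*185.4440 / 0.6252 = 1472145.6561 W

1472145.6561 W


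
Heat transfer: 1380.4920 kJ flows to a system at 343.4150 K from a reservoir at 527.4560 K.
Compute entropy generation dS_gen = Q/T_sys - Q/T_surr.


dS_sys = 1380.4920/343.4150 = 4.0199 kJ/K
dS_surr = -1380.4920/527.4560 = -2.6173 kJ/K
dS_gen = 4.0199 - 2.6173 = 1.4026 kJ/K (irreversible)

dS_gen = 1.4026 kJ/K, irreversible


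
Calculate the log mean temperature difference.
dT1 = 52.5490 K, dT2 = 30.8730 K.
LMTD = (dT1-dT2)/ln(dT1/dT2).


dT1/dT2 = 1.7021
ln(dT1/dT2) = 0.5319
LMTD = 21.6760 / 0.5319 = 40.7548 K

40.7548 K


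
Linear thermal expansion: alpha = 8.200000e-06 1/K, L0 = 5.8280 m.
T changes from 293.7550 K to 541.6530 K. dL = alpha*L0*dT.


dT = 247.8980 K
dL = 8.200000e-06 * 5.8280 * 247.8980 = 0.011847 m
L_final = 5.839847 m

dL = 0.011847 m


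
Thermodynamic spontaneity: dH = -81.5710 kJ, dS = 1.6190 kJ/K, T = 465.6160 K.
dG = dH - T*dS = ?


T*dS = 465.6160 * 1.6190 = 753.8323 kJ
dG = -81.5710 - 753.8323 = -835.4033 kJ (spontaneous)

dG = -835.4033 kJ, spontaneous


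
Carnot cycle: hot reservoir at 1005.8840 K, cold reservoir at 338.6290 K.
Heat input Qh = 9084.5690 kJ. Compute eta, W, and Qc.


eta = 1 - 338.6290/1005.8840 = 0.6634
W = 0.6634 * 9084.5690 = 6026.2655 kJ
Qc = 9084.5690 - 6026.2655 = 3058.3035 kJ

eta = 66.3352%, W = 6026.2655 kJ, Qc = 3058.3035 kJ


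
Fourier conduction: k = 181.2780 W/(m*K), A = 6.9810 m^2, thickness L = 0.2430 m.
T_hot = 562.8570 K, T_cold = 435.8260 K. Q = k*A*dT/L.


dT = 127.0310 K
Q = 181.2780 * 6.9810 * 127.0310 / 0.2430 = 661555.3446 W

661555.3446 W


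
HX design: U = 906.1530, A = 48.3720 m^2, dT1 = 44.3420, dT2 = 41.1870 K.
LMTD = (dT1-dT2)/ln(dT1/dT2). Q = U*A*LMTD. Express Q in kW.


LMTD = 42.7451 K
Q = 906.1530 * 48.3720 * 42.7451 = 1873621.5520 W = 1873.6216 kW

1873.6216 kW


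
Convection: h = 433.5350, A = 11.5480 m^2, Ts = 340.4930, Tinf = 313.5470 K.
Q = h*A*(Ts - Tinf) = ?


dT = 26.9460 K
Q = 433.5350 * 11.5480 * 26.9460 = 134904.1299 W

134904.1299 W


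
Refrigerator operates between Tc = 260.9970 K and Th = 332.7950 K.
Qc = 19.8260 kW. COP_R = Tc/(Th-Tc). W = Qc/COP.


COP = 260.9970 / 71.7980 = 3.6352
W = 19.8260 / 3.6352 = 5.4540 kW

COP = 3.6352, W = 5.4540 kW


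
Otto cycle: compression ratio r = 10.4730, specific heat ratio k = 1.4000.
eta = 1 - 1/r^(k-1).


r^(k-1) = 2.5588
eta = 1 - 1/2.5588 = 0.6092 = 60.9185%

60.9185%


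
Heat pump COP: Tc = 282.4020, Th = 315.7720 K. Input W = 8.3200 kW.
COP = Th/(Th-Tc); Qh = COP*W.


COP = 315.7720 / 33.3700 = 9.4628
Qh = 9.4628 * 8.3200 = 78.7301 kW

COP = 9.4628, Qh = 78.7301 kW


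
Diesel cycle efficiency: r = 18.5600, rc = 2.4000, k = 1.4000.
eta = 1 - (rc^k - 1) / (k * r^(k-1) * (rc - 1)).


r^(k-1) = 3.2169
rc^k = 3.4064
eta = 0.6183 = 61.8336%

61.8336%


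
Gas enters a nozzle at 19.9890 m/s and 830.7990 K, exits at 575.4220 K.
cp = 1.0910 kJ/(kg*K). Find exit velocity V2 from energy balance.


dT = 255.3770 K
2*cp*1000*dT = 557232.6140
V1^2 = 399.5601
V2 = sqrt(557632.1741) = 746.7477 m/s

746.7477 m/s


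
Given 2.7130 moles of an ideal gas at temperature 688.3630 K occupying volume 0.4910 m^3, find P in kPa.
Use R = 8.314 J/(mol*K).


P = nRT/V = 2.7130 * 8.314 * 688.3630 / 0.4910
= 15526.6346 / 0.4910 = 31622.4737 Pa = 31.6225 kPa

31.6225 kPa


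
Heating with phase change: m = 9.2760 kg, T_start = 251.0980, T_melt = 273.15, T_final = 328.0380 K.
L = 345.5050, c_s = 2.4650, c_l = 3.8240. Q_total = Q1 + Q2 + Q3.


Q1 (sensible, solid) = 9.2760 * 2.4650 * 22.0520 = 504.2265 kJ
Q2 (latent) = 9.2760 * 345.5050 = 3204.9044 kJ
Q3 (sensible, liquid) = 9.2760 * 3.8240 * 54.8880 = 1946.9555 kJ
Q_total = 5656.0864 kJ

5656.0864 kJ


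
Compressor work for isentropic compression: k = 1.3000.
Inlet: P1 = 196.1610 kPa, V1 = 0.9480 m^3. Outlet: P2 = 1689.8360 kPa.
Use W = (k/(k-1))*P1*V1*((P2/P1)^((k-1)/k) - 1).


(k-1)/k = 0.2308
(P2/P1)^exp = 1.6437
W = 4.3333 * 196.1610 * 0.9480 * (1.6437 - 1) = 518.7130 kJ

518.7130 kJ


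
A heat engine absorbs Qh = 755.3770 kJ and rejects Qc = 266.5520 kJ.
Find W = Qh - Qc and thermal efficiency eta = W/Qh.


W = 755.3770 - 266.5520 = 488.8250 kJ
eta = 488.8250 / 755.3770 = 0.6471 = 64.7127%

W = 488.8250 kJ, eta = 64.7127%


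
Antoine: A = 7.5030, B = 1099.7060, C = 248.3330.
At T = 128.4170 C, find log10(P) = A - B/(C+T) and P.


C+T = 376.7500
B/(C+T) = 2.9189
log10(P) = 7.5030 - 2.9189 = 4.5841
P = 10^4.5841 = 38377.1155 mmHg

38377.1155 mmHg


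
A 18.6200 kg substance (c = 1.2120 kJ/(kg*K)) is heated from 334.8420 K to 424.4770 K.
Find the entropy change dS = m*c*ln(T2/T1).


T2/T1 = 1.2677
ln(T2/T1) = 0.2372
dS = 18.6200 * 1.2120 * 0.2372 = 5.3530 kJ/K

5.3530 kJ/K


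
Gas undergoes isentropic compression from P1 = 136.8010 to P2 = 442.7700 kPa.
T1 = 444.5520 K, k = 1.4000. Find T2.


(k-1)/k = 0.2857
(P2/P1)^exp = 1.3987
T2 = 444.5520 * 1.3987 = 621.8165 K

621.8165 K


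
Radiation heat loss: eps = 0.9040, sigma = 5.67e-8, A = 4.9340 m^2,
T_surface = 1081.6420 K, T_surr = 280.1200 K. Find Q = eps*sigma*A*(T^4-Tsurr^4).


T^4 = 1.3688e+12
Tsurr^4 = 6.1571e+09
Q = 0.9040 * 5.67e-8 * 4.9340 * 1.3626e+12 = 344609.1767 W

344609.1767 W


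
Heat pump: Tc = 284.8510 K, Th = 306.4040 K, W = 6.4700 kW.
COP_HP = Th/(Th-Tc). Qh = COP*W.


COP = 306.4040 / 21.5530 = 14.2163
Qh = 14.2163 * 6.4700 = 91.9795 kW

COP = 14.2163, Qh = 91.9795 kW


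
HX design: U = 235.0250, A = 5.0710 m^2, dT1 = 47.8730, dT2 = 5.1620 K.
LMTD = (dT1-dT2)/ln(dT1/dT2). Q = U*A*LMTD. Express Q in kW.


LMTD = 19.1768 K
Q = 235.0250 * 5.0710 * 19.1768 = 22855.0838 W = 22.8551 kW

22.8551 kW


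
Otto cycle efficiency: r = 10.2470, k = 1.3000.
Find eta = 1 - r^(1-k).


r^(k-1) = 2.0099
eta = 1 - 1/2.0099 = 0.5025 = 50.2468%

50.2468%


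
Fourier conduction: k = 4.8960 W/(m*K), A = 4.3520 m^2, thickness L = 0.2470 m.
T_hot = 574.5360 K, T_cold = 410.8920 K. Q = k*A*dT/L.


dT = 163.6440 K
Q = 4.8960 * 4.3520 * 163.6440 / 0.2470 = 14116.7079 W

14116.7079 W


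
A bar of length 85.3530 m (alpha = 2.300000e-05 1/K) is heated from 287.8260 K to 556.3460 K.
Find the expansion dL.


dT = 268.5200 K
dL = 2.300000e-05 * 85.3530 * 268.5200 = 0.527137 m
L_final = 85.880137 m

dL = 0.527137 m


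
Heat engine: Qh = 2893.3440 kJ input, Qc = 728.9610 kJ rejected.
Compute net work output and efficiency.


W = 2893.3440 - 728.9610 = 2164.3830 kJ
eta = 2164.3830 / 2893.3440 = 0.7481 = 74.8056%

W = 2164.3830 kJ, eta = 74.8056%


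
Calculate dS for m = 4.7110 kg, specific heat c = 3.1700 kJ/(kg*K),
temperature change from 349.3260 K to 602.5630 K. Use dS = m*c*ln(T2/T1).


T2/T1 = 1.7249
ln(T2/T1) = 0.5452
dS = 4.7110 * 3.1700 * 0.5452 = 8.1417 kJ/K

8.1417 kJ/K


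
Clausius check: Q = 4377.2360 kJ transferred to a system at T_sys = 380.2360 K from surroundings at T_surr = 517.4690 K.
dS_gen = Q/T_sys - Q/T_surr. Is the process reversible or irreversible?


dS_sys = 4377.2360/380.2360 = 11.5119 kJ/K
dS_surr = -4377.2360/517.4690 = -8.4589 kJ/K
dS_gen = 11.5119 - 8.4589 = 3.0530 kJ/K (irreversible)

dS_gen = 3.0530 kJ/K, irreversible


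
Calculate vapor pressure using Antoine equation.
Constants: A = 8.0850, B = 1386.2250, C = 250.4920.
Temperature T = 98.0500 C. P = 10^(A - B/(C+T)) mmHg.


C+T = 348.5420
B/(C+T) = 3.9772
log10(P) = 8.0850 - 3.9772 = 4.1078
P = 10^4.1078 = 12817.0837 mmHg

12817.0837 mmHg


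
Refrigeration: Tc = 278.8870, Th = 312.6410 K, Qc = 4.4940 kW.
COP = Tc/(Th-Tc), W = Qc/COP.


COP = 278.8870 / 33.7540 = 8.2623
W = 4.4940 / 8.2623 = 0.5439 kW

COP = 8.2623, W = 0.5439 kW


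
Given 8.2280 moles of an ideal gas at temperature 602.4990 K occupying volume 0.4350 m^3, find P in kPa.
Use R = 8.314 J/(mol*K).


P = nRT/V = 8.2280 * 8.314 * 602.4990 / 0.4350
= 41215.5058 / 0.4350 = 94748.2891 Pa = 94.7483 kPa

94.7483 kPa


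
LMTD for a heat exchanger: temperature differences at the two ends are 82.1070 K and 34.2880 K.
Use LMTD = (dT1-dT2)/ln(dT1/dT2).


dT1/dT2 = 2.3946
ln(dT1/dT2) = 0.8732
LMTD = 47.8190 / 0.8732 = 54.7612 K

54.7612 K


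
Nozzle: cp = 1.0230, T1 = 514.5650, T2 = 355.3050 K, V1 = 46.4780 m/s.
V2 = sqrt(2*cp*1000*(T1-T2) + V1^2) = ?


dT = 159.2600 K
2*cp*1000*dT = 325845.9600
V1^2 = 2160.2045
V2 = sqrt(328006.1645) = 572.7182 m/s

572.7182 m/s


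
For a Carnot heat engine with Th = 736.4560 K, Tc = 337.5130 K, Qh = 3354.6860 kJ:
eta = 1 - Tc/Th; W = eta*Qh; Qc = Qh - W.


eta = 1 - 337.5130/736.4560 = 0.5417
W = 0.5417 * 3354.6860 = 1817.2552 kJ
Qc = 3354.6860 - 1817.2552 = 1537.4308 kJ

eta = 54.1706%, W = 1817.2552 kJ, Qc = 1537.4308 kJ


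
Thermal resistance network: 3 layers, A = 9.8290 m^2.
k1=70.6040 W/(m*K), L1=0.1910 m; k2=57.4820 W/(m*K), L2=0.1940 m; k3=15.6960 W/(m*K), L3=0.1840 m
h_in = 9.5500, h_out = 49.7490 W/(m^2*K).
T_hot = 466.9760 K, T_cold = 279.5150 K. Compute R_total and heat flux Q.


R_conv_in = 1/(9.5500*9.8290) = 0.0107
R_1 = 0.1910/(70.6040*9.8290) = 0.0003
R_2 = 0.1940/(57.4820*9.8290) = 0.0003
R_3 = 0.1840/(15.6960*9.8290) = 0.0012
R_conv_out = 1/(49.7490*9.8290) = 0.0020
R_total = 0.0145 K/W
Q = 187.4610 / 0.0145 = 12919.6986 W

R_total = 0.0145 K/W, Q = 12919.6986 W


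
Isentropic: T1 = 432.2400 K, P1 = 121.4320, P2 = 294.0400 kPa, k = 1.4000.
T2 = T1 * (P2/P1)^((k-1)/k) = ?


(k-1)/k = 0.2857
(P2/P1)^exp = 1.2875
T2 = 432.2400 * 1.2875 = 556.4936 K

556.4936 K


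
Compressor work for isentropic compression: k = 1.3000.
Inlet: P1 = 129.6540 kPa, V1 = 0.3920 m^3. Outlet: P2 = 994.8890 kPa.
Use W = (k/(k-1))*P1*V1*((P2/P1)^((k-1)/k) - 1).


(k-1)/k = 0.2308
(P2/P1)^exp = 1.6004
W = 4.3333 * 129.6540 * 0.3920 * (1.6004 - 1) = 132.2311 kJ

132.2311 kJ


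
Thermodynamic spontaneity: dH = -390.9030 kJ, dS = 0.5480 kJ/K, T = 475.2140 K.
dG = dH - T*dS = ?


T*dS = 475.2140 * 0.5480 = 260.4173 kJ
dG = -390.9030 - 260.4173 = -651.3203 kJ (spontaneous)

dG = -651.3203 kJ, spontaneous


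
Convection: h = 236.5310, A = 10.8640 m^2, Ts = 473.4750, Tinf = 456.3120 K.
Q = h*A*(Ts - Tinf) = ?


dT = 17.1630 K
Q = 236.5310 * 10.8640 * 17.1630 = 44103.2940 W

44103.2940 W


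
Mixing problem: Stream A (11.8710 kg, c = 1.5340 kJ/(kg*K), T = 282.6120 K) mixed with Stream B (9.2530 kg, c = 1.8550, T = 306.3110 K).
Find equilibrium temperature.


num = 10404.0152
den = 35.3744
Tf = 294.1112 K

294.1112 K


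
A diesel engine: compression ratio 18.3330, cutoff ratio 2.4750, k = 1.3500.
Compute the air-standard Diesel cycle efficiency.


r^(k-1) = 2.7678
rc^k = 3.3988
eta = 0.5648 = 56.4751%

56.4751%


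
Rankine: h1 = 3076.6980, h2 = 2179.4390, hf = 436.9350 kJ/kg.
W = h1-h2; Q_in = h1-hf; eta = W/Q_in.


W = 897.2590 kJ/kg
Q_in = 2639.7630 kJ/kg
eta = 0.3399 = 33.9901%

eta = 33.9901%


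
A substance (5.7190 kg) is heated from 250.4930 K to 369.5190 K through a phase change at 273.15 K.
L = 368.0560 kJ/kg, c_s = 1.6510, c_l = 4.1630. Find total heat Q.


Q1 (sensible, solid) = 5.7190 * 1.6510 * 22.6570 = 213.9290 kJ
Q2 (latent) = 5.7190 * 368.0560 = 2104.9123 kJ
Q3 (sensible, liquid) = 5.7190 * 4.1630 * 96.3690 = 2294.3721 kJ
Q_total = 4613.2134 kJ

4613.2134 kJ


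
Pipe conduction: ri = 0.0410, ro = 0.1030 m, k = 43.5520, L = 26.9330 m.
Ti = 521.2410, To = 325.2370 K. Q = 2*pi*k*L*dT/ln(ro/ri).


dT = 196.0040 K
ln(ro/ri) = 0.9212
Q = 2*pi*43.5520*26.9330*196.0040 / 0.9212 = 1568209.2734 W

1568209.2734 W


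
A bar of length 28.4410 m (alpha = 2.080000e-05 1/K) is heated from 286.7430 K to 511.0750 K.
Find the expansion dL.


dT = 224.3320 K
dL = 2.080000e-05 * 28.4410 * 224.3320 = 0.132709 m
L_final = 28.573709 m

dL = 0.132709 m


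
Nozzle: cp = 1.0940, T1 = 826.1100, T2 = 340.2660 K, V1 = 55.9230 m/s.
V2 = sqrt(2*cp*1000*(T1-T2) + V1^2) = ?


dT = 485.8440 K
2*cp*1000*dT = 1063026.6720
V1^2 = 3127.3819
V2 = sqrt(1066154.0539) = 1032.5474 m/s

1032.5474 m/s


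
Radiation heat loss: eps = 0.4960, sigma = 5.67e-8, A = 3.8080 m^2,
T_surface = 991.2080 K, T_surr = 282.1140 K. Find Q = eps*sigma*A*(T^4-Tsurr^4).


T^4 = 9.6529e+11
Tsurr^4 = 6.3343e+09
Q = 0.4960 * 5.67e-8 * 3.8080 * 9.5896e+11 = 102697.9127 W

102697.9127 W


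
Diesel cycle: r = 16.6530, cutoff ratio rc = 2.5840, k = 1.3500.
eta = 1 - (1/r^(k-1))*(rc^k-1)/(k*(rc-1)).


r^(k-1) = 2.6762
rc^k = 3.6024
eta = 0.5453 = 54.5256%

54.5256%


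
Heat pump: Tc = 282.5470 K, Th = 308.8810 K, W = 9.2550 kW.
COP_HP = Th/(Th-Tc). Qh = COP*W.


COP = 308.8810 / 26.3340 = 11.7294
Qh = 11.7294 * 9.2550 = 108.5552 kW

COP = 11.7294, Qh = 108.5552 kW


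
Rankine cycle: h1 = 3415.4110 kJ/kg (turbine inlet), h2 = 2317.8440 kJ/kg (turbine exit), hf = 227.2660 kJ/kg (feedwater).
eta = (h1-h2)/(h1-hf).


W = 1097.5670 kJ/kg
Q_in = 3188.1450 kJ/kg
eta = 0.3443 = 34.4265%

eta = 34.4265%


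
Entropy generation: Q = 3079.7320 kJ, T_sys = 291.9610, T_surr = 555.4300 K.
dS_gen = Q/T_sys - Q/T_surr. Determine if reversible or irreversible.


dS_sys = 3079.7320/291.9610 = 10.5484 kJ/K
dS_surr = -3079.7320/555.4300 = -5.5448 kJ/K
dS_gen = 10.5484 - 5.5448 = 5.0037 kJ/K (irreversible)

dS_gen = 5.0037 kJ/K, irreversible


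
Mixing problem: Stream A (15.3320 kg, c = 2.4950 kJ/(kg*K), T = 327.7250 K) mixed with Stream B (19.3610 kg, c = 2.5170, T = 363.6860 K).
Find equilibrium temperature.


num = 30259.5900
den = 86.9850
Tf = 347.8714 K

347.8714 K


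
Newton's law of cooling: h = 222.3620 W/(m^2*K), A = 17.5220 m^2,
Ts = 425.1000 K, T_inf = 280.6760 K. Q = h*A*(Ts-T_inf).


dT = 144.4240 K
Q = 222.3620 * 17.5220 * 144.4240 = 562708.6830 W

562708.6830 W


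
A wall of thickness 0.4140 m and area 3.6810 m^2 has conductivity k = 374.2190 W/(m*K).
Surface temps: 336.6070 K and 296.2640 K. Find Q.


dT = 40.3430 K
Q = 374.2190 * 3.6810 * 40.3430 / 0.4140 = 134233.0631 W

134233.0631 W


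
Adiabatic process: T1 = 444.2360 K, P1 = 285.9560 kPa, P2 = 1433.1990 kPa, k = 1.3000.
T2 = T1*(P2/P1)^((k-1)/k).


(k-1)/k = 0.2308
(P2/P1)^exp = 1.4506
T2 = 444.2360 * 1.4506 = 644.3976 K

644.3976 K


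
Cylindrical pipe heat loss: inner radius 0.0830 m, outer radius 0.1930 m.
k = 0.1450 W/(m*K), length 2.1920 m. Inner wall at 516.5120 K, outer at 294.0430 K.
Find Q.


dT = 222.4690 K
ln(ro/ri) = 0.8438
Q = 2*pi*0.1450*2.1920*222.4690 / 0.8438 = 526.4933 W

526.4933 W


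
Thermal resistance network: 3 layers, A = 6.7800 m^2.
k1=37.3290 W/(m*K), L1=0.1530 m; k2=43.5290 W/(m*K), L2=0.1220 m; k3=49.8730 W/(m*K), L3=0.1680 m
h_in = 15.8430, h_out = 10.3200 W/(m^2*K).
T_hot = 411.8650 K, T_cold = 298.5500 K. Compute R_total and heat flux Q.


R_conv_in = 1/(15.8430*6.7800) = 0.0093
R_1 = 0.1530/(37.3290*6.7800) = 0.0006
R_2 = 0.1220/(43.5290*6.7800) = 0.0004
R_3 = 0.1680/(49.8730*6.7800) = 0.0005
R_conv_out = 1/(10.3200*6.7800) = 0.0143
R_total = 0.0251 K/W
Q = 113.3150 / 0.0251 = 4511.6108 W

R_total = 0.0251 K/W, Q = 4511.6108 W


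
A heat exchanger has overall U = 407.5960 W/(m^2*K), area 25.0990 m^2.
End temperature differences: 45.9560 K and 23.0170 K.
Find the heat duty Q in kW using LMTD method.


LMTD = 33.1751 K
Q = 407.5960 * 25.0990 * 33.1751 = 339390.1145 W = 339.3901 kW

339.3901 kW


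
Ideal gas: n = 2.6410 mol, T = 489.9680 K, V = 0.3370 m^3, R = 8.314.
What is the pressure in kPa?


P = nRT/V = 2.6410 * 8.314 * 489.9680 / 0.3370
= 10758.3616 / 0.3370 = 31923.9217 Pa = 31.9239 kPa

31.9239 kPa


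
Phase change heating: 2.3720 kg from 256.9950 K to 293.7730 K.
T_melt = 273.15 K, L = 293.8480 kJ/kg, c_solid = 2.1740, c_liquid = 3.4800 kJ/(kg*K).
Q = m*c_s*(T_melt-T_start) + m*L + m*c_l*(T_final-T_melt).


Q1 (sensible, solid) = 2.3720 * 2.1740 * 16.1550 = 83.3069 kJ
Q2 (latent) = 2.3720 * 293.8480 = 697.0075 kJ
Q3 (sensible, liquid) = 2.3720 * 3.4800 * 20.6230 = 170.2338 kJ
Q_total = 950.5482 kJ

950.5482 kJ


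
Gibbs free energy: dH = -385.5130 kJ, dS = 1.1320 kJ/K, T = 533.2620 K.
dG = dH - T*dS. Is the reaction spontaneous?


T*dS = 533.2620 * 1.1320 = 603.6526 kJ
dG = -385.5130 - 603.6526 = -989.1656 kJ (spontaneous)

dG = -989.1656 kJ, spontaneous


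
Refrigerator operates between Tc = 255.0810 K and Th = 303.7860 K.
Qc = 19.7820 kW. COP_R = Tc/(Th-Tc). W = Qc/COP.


COP = 255.0810 / 48.7050 = 5.2373
W = 19.7820 / 5.2373 = 3.7772 kW

COP = 5.2373, W = 3.7772 kW


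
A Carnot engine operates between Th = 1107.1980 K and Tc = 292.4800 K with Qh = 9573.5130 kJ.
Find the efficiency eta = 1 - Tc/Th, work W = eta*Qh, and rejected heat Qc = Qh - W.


eta = 1 - 292.4800/1107.1980 = 0.7358
W = 0.7358 * 9573.5130 = 7044.5515 kJ
Qc = 9573.5130 - 7044.5515 = 2528.9615 kJ

eta = 73.5838%, W = 7044.5515 kJ, Qc = 2528.9615 kJ


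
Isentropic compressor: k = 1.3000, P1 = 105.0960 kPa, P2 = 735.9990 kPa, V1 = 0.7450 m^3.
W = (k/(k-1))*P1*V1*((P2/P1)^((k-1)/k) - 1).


(k-1)/k = 0.2308
(P2/P1)^exp = 1.5670
W = 4.3333 * 105.0960 * 0.7450 * (1.5670 - 1) = 192.3723 kJ

192.3723 kJ


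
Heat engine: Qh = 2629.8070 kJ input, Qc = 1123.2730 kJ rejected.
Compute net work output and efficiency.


W = 2629.8070 - 1123.2730 = 1506.5340 kJ
eta = 1506.5340 / 2629.8070 = 0.5729 = 57.2869%

W = 1506.5340 kJ, eta = 57.2869%


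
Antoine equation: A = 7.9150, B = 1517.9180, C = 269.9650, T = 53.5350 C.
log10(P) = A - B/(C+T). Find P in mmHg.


C+T = 323.5000
B/(C+T) = 4.6922
log10(P) = 7.9150 - 4.6922 = 3.2228
P = 10^3.2228 = 1670.4247 mmHg

1670.4247 mmHg


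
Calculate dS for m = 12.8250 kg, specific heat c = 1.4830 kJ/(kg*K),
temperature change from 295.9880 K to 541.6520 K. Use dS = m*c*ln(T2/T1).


T2/T1 = 1.8300
ln(T2/T1) = 0.6043
dS = 12.8250 * 1.4830 * 0.6043 = 11.4936 kJ/K

11.4936 kJ/K


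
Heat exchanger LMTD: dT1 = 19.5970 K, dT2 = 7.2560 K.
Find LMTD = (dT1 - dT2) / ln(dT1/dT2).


dT1/dT2 = 2.7008
ln(dT1/dT2) = 0.9935
LMTD = 12.3410 / 0.9935 = 12.4211 K

12.4211 K


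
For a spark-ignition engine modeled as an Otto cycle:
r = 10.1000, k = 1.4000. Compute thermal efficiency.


r^(k-1) = 2.5219
eta = 1 - 1/2.5219 = 0.6035 = 60.3474%

60.3474%


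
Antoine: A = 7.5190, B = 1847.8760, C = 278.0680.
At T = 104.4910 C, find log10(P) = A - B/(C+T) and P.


C+T = 382.5590
B/(C+T) = 4.8303
log10(P) = 7.5190 - 4.8303 = 2.6887
P = 10^2.6887 = 488.3112 mmHg

488.3112 mmHg


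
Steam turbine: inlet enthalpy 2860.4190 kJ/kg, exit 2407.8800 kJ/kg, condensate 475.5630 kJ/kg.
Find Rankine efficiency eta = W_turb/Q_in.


W = 452.5390 kJ/kg
Q_in = 2384.8560 kJ/kg
eta = 0.1898 = 18.9755%

eta = 18.9755%


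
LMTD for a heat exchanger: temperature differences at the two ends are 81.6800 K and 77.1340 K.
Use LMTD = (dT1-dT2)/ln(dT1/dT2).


dT1/dT2 = 1.0589
ln(dT1/dT2) = 0.0573
LMTD = 4.5460 / 0.0573 = 79.3853 K

79.3853 K


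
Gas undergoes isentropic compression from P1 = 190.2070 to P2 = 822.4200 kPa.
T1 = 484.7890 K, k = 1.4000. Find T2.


(k-1)/k = 0.2857
(P2/P1)^exp = 1.5194
T2 = 484.7890 * 1.5194 = 736.5955 K

736.5955 K


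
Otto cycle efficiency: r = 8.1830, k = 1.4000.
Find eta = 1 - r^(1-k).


r^(k-1) = 2.3183
eta = 1 - 1/2.3183 = 0.5686 = 56.8645%

56.8645%


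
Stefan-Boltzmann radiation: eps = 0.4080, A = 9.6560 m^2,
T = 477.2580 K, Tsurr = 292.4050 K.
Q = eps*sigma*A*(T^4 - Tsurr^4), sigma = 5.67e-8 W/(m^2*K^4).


T^4 = 5.1882e+10
Tsurr^4 = 7.3104e+09
Q = 0.4080 * 5.67e-8 * 9.6560 * 4.4571e+10 = 9956.2216 W

9956.2216 W


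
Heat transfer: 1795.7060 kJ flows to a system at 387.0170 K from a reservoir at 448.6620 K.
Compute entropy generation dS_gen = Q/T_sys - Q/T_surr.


dS_sys = 1795.7060/387.0170 = 4.6399 kJ/K
dS_surr = -1795.7060/448.6620 = -4.0024 kJ/K
dS_gen = 4.6399 - 4.0024 = 0.6375 kJ/K (irreversible)

dS_gen = 0.6375 kJ/K, irreversible


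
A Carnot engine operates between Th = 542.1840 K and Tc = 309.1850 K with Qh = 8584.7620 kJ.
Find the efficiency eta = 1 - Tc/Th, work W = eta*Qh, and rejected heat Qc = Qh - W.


eta = 1 - 309.1850/542.1840 = 0.4297
W = 0.4297 * 8584.7620 = 3689.2290 kJ
Qc = 8584.7620 - 3689.2290 = 4895.5330 kJ

eta = 42.9742%, W = 3689.2290 kJ, Qc = 4895.5330 kJ


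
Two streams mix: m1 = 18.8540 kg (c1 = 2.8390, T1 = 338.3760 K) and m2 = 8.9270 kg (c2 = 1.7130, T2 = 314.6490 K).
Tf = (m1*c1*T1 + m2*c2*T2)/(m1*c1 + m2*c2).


num = 22923.6821
den = 68.8185
Tf = 333.1037 K

333.1037 K


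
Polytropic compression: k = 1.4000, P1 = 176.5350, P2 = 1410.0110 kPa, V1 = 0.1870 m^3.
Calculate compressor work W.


(k-1)/k = 0.2857
(P2/P1)^exp = 1.8106
W = 3.5000 * 176.5350 * 0.1870 * (1.8106 - 1) = 93.6602 kJ

93.6602 kJ


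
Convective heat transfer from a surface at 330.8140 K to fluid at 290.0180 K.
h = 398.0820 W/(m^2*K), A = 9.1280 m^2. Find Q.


dT = 40.7960 K
Q = 398.0820 * 9.1280 * 40.7960 = 148240.1191 W

148240.1191 W


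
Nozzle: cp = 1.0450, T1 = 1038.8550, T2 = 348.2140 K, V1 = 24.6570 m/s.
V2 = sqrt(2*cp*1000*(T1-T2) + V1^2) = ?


dT = 690.6410 K
2*cp*1000*dT = 1443439.6900
V1^2 = 607.9676
V2 = sqrt(1444047.6576) = 1201.6853 m/s

1201.6853 m/s


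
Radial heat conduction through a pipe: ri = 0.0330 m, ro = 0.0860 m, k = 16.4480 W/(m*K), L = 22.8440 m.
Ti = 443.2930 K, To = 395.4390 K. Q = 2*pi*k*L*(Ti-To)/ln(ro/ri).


dT = 47.8540 K
ln(ro/ri) = 0.9578
Q = 2*pi*16.4480*22.8440*47.8540 / 0.9578 = 117947.9815 W

117947.9815 W


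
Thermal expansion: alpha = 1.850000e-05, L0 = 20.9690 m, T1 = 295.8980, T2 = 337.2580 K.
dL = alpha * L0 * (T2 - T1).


dT = 41.3600 K
dL = 1.850000e-05 * 20.9690 * 41.3600 = 0.016045 m
L_final = 20.985045 m

dL = 0.016045 m


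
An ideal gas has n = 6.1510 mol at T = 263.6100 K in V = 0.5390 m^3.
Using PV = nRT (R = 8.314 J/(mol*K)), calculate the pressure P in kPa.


P = nRT/V = 6.1510 * 8.314 * 263.6100 / 0.5390
= 13480.8609 / 0.5390 = 25010.8737 Pa = 25.0109 kPa

25.0109 kPa


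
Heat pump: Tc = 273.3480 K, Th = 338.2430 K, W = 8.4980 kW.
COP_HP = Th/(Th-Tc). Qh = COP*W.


COP = 338.2430 / 64.8950 = 5.2122
Qh = 5.2122 * 8.4980 = 44.2929 kW

COP = 5.2122, Qh = 44.2929 kW


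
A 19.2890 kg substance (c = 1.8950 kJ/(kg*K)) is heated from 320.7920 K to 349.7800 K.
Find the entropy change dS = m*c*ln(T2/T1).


T2/T1 = 1.0904
ln(T2/T1) = 0.0865
dS = 19.2890 * 1.8950 * 0.0865 = 3.1622 kJ/K

3.1622 kJ/K


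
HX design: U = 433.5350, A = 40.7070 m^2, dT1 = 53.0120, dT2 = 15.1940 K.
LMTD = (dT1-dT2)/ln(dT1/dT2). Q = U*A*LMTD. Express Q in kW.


LMTD = 30.2637 K
Q = 433.5350 * 40.7070 * 30.2637 = 534090.2559 W = 534.0903 kW

534.0903 kW


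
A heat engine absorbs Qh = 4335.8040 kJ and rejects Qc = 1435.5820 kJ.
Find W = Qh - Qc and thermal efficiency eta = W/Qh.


W = 4335.8040 - 1435.5820 = 2900.2220 kJ
eta = 2900.2220 / 4335.8040 = 0.6689 = 66.8901%

W = 2900.2220 kJ, eta = 66.8901%


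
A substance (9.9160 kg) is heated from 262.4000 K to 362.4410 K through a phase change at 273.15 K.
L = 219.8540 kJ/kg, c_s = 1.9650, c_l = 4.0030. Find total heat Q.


Q1 (sensible, solid) = 9.9160 * 1.9650 * 10.7500 = 209.4631 kJ
Q2 (latent) = 9.9160 * 219.8540 = 2180.0723 kJ
Q3 (sensible, liquid) = 9.9160 * 4.0030 * 89.2910 = 3544.2945 kJ
Q_total = 5933.8298 kJ

5933.8298 kJ


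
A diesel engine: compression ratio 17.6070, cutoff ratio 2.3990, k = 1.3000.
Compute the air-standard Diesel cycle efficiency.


r^(k-1) = 2.3643
rc^k = 3.1192
eta = 0.5072 = 50.7167%

50.7167%


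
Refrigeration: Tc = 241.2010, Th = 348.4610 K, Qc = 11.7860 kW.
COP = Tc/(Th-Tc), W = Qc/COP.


COP = 241.2010 / 107.2600 = 2.2488
W = 11.7860 / 2.2488 = 5.2411 kW

COP = 2.2488, W = 5.2411 kW


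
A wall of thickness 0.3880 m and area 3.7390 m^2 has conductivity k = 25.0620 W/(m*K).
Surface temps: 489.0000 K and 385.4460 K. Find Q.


dT = 103.5540 K
Q = 25.0620 * 3.7390 * 103.5540 / 0.3880 = 25009.5769 W

25009.5769 W


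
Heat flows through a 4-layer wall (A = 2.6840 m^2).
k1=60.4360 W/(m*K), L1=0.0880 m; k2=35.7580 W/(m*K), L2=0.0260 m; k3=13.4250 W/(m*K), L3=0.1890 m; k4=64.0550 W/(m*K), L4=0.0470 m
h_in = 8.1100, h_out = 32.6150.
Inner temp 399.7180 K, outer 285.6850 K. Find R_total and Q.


R_conv_in = 1/(8.1100*2.6840) = 0.0459
R_1 = 0.0880/(60.4360*2.6840) = 0.0005
R_2 = 0.0260/(35.7580*2.6840) = 0.0003
R_3 = 0.1890/(13.4250*2.6840) = 0.0052
R_4 = 0.0470/(64.0550*2.6840) = 0.0003
R_conv_out = 1/(32.6150*2.6840) = 0.0114
R_total = 0.0637 K/W
Q = 114.0330 / 0.0637 = 1790.2653 W

R_total = 0.0637 K/W, Q = 1790.2653 W


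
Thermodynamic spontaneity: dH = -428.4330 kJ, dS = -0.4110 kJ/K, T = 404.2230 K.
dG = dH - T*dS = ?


T*dS = 404.2230 * -0.4110 = -166.1357 kJ
dG = -428.4330 + 166.1357 = -262.2973 kJ (spontaneous)

dG = -262.2973 kJ, spontaneous


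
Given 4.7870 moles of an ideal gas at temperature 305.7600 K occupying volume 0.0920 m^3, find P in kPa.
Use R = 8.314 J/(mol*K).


P = nRT/V = 4.7870 * 8.314 * 305.7600 / 0.0920
= 12168.9783 / 0.0920 = 132271.5035 Pa = 132.2715 kPa

132.2715 kPa


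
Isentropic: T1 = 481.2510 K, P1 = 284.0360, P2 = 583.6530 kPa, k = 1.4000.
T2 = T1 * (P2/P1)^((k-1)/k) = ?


(k-1)/k = 0.2857
(P2/P1)^exp = 1.2285
T2 = 481.2510 * 1.2285 = 591.2045 K

591.2045 K


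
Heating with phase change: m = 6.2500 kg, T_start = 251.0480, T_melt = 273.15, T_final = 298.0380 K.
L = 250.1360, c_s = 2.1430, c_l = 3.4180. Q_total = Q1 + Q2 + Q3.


Q1 (sensible, solid) = 6.2500 * 2.1430 * 22.1020 = 296.0287 kJ
Q2 (latent) = 6.2500 * 250.1360 = 1563.3500 kJ
Q3 (sensible, liquid) = 6.2500 * 3.4180 * 24.8880 = 531.6699 kJ
Q_total = 2391.0486 kJ

2391.0486 kJ


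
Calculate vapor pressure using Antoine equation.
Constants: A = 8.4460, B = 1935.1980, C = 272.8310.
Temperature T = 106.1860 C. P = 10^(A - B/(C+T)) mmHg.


C+T = 379.0170
B/(C+T) = 5.1058
log10(P) = 8.4460 - 5.1058 = 3.3402
P = 10^3.3402 = 2188.5965 mmHg

2188.5965 mmHg


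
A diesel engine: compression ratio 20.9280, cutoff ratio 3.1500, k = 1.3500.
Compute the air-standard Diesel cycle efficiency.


r^(k-1) = 2.8990
rc^k = 4.7067
eta = 0.5595 = 55.9482%

55.9482%


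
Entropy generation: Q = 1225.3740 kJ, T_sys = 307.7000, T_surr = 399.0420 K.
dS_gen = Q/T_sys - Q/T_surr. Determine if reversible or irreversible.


dS_sys = 1225.3740/307.7000 = 3.9824 kJ/K
dS_surr = -1225.3740/399.0420 = -3.0708 kJ/K
dS_gen = 3.9824 - 3.0708 = 0.9116 kJ/K (irreversible)

dS_gen = 0.9116 kJ/K, irreversible


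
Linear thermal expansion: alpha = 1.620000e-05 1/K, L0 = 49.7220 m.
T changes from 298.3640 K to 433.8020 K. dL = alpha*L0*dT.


dT = 135.4380 K
dL = 1.620000e-05 * 49.7220 * 135.4380 = 0.109095 m
L_final = 49.831095 m

dL = 0.109095 m


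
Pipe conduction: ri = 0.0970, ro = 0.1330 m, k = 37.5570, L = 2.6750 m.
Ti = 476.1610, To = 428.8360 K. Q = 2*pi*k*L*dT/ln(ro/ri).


dT = 47.3250 K
ln(ro/ri) = 0.3156
Q = 2*pi*37.5570*2.6750*47.3250 / 0.3156 = 94644.5657 W

94644.5657 W


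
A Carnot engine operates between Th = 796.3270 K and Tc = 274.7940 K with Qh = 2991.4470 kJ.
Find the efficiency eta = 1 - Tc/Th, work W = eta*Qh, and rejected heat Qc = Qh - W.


eta = 1 - 274.7940/796.3270 = 0.6549
W = 0.6549 * 2991.4470 = 1959.1679 kJ
Qc = 2991.4470 - 1959.1679 = 1032.2791 kJ

eta = 65.4923%, W = 1959.1679 kJ, Qc = 1032.2791 kJ


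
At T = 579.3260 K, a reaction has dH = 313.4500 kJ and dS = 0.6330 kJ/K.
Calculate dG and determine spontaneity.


T*dS = 579.3260 * 0.6330 = 366.7134 kJ
dG = 313.4500 - 366.7134 = -53.2634 kJ (spontaneous)

dG = -53.2634 kJ, spontaneous


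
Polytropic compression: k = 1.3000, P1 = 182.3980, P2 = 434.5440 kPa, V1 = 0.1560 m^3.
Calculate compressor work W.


(k-1)/k = 0.2308
(P2/P1)^exp = 1.2218
W = 4.3333 * 182.3980 * 0.1560 * (1.2218 - 1) = 27.3492 kJ

27.3492 kJ


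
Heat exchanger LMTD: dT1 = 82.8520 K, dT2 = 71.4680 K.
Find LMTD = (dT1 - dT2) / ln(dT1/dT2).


dT1/dT2 = 1.1593
ln(dT1/dT2) = 0.1478
LMTD = 11.3840 / 0.1478 = 77.0198 K

77.0198 K


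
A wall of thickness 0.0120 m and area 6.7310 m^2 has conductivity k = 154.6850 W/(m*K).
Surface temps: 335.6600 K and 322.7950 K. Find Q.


dT = 12.8650 K
Q = 154.6850 * 6.7310 * 12.8650 / 0.0120 = 1116236.8013 W

1116236.8013 W


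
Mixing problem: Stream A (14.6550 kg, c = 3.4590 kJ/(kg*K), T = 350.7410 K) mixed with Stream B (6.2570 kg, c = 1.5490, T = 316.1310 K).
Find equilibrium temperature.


num = 20843.6093
den = 60.3837
Tf = 345.1858 K

345.1858 K


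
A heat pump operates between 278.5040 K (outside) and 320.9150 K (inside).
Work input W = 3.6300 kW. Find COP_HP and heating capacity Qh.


COP = 320.9150 / 42.4110 = 7.5668
Qh = 7.5668 * 3.6300 = 27.4674 kW

COP = 7.5668, Qh = 27.4674 kW


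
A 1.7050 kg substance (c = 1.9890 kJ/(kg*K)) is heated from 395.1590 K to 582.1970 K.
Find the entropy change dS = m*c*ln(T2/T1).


T2/T1 = 1.4733
ln(T2/T1) = 0.3875
dS = 1.7050 * 1.9890 * 0.3875 = 1.3142 kJ/K

1.3142 kJ/K
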